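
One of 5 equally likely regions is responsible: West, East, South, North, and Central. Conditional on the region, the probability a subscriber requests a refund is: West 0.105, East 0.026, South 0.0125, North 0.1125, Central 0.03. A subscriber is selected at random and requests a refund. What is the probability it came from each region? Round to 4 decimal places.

West 0.3671, East 0.0909, South 0.0437, North 0.3934, Central 0.1049

Since the prior is uniform, the posterior is proportional to the likelihood:
  West: 0.105
  East: 0.026
  South: 0.0125
  North: 0.1125
  Central: 0.03
Total = 0.286.
P(West | refund) = 0.105/0.286 ≈ 0.3671
P(East | refund) = 0.026/0.286 ≈ 0.0909
P(South | refund) = 0.0125/0.286 ≈ 0.0437
P(North | refund) = 0.1125/0.286 ≈ 0.3934
P(Central | refund) = 0.03/0.286 ≈ 0.1049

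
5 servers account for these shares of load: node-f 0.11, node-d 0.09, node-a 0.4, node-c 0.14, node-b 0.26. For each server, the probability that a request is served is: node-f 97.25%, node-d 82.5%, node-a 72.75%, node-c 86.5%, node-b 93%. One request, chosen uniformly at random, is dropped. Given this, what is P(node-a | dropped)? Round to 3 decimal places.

0.661

Taking complements, P(dropped | each) = node-f 0.0275, node-d 0.175, node-a 0.2725, node-c 0.135, node-b 0.07.
Compute prior × likelihood for every hypothesis:
  node-f: 0.11 × 0.0275 = 0.003025
  node-d: 0.09 × 0.175 = 0.01575
  node-a: 0.4 × 0.2725 = 0.109
  node-c: 0.14 × 0.135 = 0.0189
  node-b: 0.26 × 0.07 = 0.0182
Sum = 0.164875.
P(node-a | evidence) = 0.109 / 0.164875 ≈ 0.661.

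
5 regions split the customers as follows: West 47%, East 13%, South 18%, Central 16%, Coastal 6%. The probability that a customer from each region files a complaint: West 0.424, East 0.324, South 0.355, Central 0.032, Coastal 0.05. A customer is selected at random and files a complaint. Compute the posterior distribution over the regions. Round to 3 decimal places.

West 0.636, East 0.134, South 0.204, Central 0.016, Coastal 0.010

Unnormalized posteriors (prior × likelihood):
  West: 0.47 × 0.424 = 0.19928
  East: 0.13 × 0.324 = 0.04212
  South: 0.18 × 0.355 = 0.0639
  Central: 0.16 × 0.032 = 0.00512
  Coastal: 0.06 × 0.05 = 0.003
Sum = 0.31342.
P(West | complaint) = 0.19928/0.31342 ≈ 0.636
P(East | complaint) = 0.04212/0.31342 ≈ 0.134
P(South | complaint) = 0.0639/0.31342 ≈ 0.204
P(Central | complaint) = 0.00512/0.31342 ≈ 0.016
P(Coastal | complaint) = 0.003/0.31342 ≈ 0.010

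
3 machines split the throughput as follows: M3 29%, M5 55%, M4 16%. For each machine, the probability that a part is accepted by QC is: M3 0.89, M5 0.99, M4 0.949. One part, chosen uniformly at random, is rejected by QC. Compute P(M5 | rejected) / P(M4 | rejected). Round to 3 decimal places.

0.674

Taking complements, P(rejected | each) = M3 0.11, M5 0.01, M4 0.051.
Unnormalized posteriors (prior × likelihood):
  M3: 0.29 × 0.11 = 0.0319
  M5: 0.55 × 0.01 = 0.0055
  M4: 0.16 × 0.051 = 0.00816
Total = 0.04556.
The ratio is 0.0055 / 0.00816 (the normalizer cancels) = 0.674.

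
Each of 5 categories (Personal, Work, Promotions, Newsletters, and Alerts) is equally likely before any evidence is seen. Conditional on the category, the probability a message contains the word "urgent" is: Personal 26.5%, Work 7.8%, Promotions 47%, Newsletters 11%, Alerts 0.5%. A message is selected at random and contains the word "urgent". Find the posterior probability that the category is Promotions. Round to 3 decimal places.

With a uniform prior (1/5 each), posterior ∝ likelihood:
  Personal: 0.265
  Work: 0.078
  Promotions: 0.47
  Newsletters: 0.11
  Alerts: 0.005
Total = 0.928.
P(Promotions | evidence) = 0.47 / 0.928 ≈ 0.506.

0.506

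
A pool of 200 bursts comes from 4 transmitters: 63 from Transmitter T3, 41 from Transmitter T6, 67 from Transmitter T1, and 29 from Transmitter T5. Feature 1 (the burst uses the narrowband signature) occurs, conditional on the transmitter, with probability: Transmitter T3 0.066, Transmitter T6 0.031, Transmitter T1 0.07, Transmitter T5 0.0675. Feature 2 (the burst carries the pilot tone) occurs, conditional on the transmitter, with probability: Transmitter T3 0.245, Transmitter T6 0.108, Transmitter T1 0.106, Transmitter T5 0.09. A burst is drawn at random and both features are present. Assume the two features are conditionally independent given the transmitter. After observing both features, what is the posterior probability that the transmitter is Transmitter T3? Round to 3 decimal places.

By Bayes' rule, posterior ∝ prior × likelihood:
  Transmitter T3: 0.315 × 0.066 × 0.245 = 0.00509355
  Transmitter T6: 0.205 × 0.031 × 0.108 = 0.00068634
  Transmitter T1: 0.335 × 0.07 × 0.106 = 0.0024857
  Transmitter T5: 0.145 × 0.0675 × 0.09 = 0.000880875
Normalizing constant = 0.009146465.
P(Transmitter T3 | evidence) = 0.00509355 / 0.009146465 ≈ 0.557.

0.557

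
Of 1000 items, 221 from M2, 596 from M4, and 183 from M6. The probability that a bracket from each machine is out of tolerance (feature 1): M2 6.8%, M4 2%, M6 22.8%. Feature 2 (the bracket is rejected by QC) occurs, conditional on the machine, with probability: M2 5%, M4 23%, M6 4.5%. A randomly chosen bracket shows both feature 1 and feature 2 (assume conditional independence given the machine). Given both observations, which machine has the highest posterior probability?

M4

Prior × likelihood for each hypothesis:
  M2: 0.221 × 0.068 × 0.05 = 0.0007514
  M4: 0.596 × 0.02 × 0.23 = 0.0027416
  M6: 0.183 × 0.228 × 0.045 = 0.00187758
Normalizing constant = 0.00537058.
Largest term belongs to M4, so M4 is most probable.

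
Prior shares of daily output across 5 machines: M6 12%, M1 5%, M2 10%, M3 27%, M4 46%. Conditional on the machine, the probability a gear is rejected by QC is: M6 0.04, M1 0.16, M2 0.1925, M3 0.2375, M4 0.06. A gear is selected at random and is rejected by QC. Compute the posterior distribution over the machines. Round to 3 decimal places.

By Bayes' rule, posterior ∝ prior × likelihood:
  M6: 0.12 × 0.04 = 0.0048
  M1: 0.05 × 0.16 = 0.008
  M2: 0.1 × 0.1925 = 0.01925
  M3: 0.27 × 0.2375 = 0.064125
  M4: 0.46 × 0.06 = 0.0276
Normalizing constant = 0.123775.
P(M6 | rejected) = 0.0048/0.123775 ≈ 0.039
P(M1 | rejected) = 0.008/0.123775 ≈ 0.065
P(M2 | rejected) = 0.01925/0.123775 ≈ 0.156
P(M3 | rejected) = 0.064125/0.123775 ≈ 0.518
P(M4 | rejected) = 0.0276/0.123775 ≈ 0.223

M6 0.039, M1 0.065, M2 0.156, M3 0.518, M4 0.223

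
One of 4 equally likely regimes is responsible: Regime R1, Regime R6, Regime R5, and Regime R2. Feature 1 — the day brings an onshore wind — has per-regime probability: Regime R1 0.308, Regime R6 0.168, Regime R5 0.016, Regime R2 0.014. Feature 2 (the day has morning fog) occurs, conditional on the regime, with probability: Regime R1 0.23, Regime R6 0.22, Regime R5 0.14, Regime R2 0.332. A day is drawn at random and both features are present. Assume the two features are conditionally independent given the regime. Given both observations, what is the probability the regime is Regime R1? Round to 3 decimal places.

Since the prior is uniform, the posterior is proportional to the likelihood:
  Regime R1: 0.308 × 0.23 = 0.07084
  Regime R6: 0.168 × 0.22 = 0.03696
  Regime R5: 0.016 × 0.14 = 0.00224
  Regime R2: 0.014 × 0.332 = 0.004648
Sum = 0.114688.
P(Regime R1 | evidence) = 0.07084 / 0.114688 ≈ 0.618.

0.618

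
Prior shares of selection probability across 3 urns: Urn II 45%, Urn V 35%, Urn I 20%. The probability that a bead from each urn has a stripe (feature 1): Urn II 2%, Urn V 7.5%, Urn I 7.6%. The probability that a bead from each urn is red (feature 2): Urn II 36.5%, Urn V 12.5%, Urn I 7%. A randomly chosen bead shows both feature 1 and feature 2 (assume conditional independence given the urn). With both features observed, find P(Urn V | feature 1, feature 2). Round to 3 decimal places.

Compute prior × likelihood for every hypothesis:
  Urn II: 0.45 × 0.02 × 0.365 = 0.003285
  Urn V: 0.35 × 0.075 × 0.125 = 0.00328125
  Urn I: 0.2 × 0.076 × 0.07 = 0.001064
Sum = 0.00763025.
P(Urn V | evidence) = 0.00328125 / 0.00763025 ≈ 0.430.

0.430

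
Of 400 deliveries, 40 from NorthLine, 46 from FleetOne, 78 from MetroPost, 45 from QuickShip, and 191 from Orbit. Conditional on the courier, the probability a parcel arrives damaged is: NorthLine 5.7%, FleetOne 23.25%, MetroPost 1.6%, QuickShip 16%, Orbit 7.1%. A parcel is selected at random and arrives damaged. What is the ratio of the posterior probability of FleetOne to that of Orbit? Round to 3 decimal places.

0.789

Prior × likelihood for each hypothesis:
  NorthLine: 0.1 × 0.057 = 0.0057
  FleetOne: 0.115 × 0.2325 = 0.0267375
  MetroPost: 0.195 × 0.016 = 0.00312
  QuickShip: 0.1125 × 0.16 = 0.018
  Orbit: 0.4775 × 0.071 = 0.0339025
Normalizing constant = 0.08746.
The ratio is 0.0267375 / 0.0339025 (the normalizer cancels) = 0.789.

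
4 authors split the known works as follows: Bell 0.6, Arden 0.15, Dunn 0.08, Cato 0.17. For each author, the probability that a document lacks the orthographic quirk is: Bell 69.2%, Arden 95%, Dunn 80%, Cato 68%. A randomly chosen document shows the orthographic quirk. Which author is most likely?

Bell

Taking complements, P(quirk | each) = Bell 0.308, Arden 0.05, Dunn 0.2, Cato 0.32.
Compute prior × likelihood for every hypothesis:
  Bell: 0.6 × 0.308 = 0.1848
  Arden: 0.15 × 0.05 = 0.0075
  Dunn: 0.08 × 0.2 = 0.016
  Cato: 0.17 × 0.32 = 0.0544
Sum = 0.2627.
Largest term belongs to Bell, so Bell is most probable.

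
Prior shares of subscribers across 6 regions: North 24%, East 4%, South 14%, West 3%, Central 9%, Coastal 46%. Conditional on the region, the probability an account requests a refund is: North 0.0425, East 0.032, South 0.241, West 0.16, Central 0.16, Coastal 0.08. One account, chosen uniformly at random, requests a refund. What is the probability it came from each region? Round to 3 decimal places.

Unnormalized posteriors (prior × likelihood):
  North: 0.24 × 0.0425 = 0.0102
  East: 0.04 × 0.032 = 0.00128
  South: 0.14 × 0.241 = 0.03374
  West: 0.03 × 0.16 = 0.0048
  Central: 0.09 × 0.16 = 0.0144
  Coastal: 0.46 × 0.08 = 0.0368
Normalizing constant = 0.10122.
P(North | refund) = 0.0102/0.10122 ≈ 0.101
P(East | refund) = 0.00128/0.10122 ≈ 0.013
P(South | refund) = 0.03374/0.10122 ≈ 0.333
P(West | refund) = 0.0048/0.10122 ≈ 0.047
P(Central | refund) = 0.0144/0.10122 ≈ 0.142
P(Coastal | refund) = 0.0368/0.10122 ≈ 0.364

North 0.101, East 0.013, South 0.333, West 0.047, Central 0.142, Coastal 0.364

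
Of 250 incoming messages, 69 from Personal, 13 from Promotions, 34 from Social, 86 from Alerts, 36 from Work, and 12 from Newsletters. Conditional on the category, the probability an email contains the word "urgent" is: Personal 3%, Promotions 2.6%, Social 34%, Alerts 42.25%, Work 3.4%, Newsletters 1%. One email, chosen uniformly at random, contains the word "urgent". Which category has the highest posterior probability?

Alerts

Compute prior × likelihood for every hypothesis:
  Personal: 0.276 × 0.03 = 0.00828
  Promotions: 0.052 × 0.026 = 0.001352
  Social: 0.136 × 0.34 = 0.04624
  Alerts: 0.344 × 0.4225 = 0.14534
  Work: 0.144 × 0.034 = 0.004896
  Newsletters: 0.048 × 0.01 = 0.00048
Total = 0.206588.
Largest term belongs to Alerts, so Alerts is most probable.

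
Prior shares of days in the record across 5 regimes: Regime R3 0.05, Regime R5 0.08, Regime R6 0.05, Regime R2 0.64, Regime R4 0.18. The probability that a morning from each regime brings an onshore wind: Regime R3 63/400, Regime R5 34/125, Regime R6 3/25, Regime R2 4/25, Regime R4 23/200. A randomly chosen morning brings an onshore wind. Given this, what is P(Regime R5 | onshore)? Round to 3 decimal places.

By Bayes' rule, posterior ∝ prior × likelihood:
  Regime R3: 0.05 × 0.1575 = 0.007875
  Regime R5: 0.08 × 0.272 = 0.02176
  Regime R6: 0.05 × 0.12 = 0.006
  Regime R2: 0.64 × 0.16 = 0.1024
  Regime R4: 0.18 × 0.115 = 0.0207
Total = 0.158735.
P(Regime R5 | evidence) = 0.02176 / 0.158735 ≈ 0.137.

0.137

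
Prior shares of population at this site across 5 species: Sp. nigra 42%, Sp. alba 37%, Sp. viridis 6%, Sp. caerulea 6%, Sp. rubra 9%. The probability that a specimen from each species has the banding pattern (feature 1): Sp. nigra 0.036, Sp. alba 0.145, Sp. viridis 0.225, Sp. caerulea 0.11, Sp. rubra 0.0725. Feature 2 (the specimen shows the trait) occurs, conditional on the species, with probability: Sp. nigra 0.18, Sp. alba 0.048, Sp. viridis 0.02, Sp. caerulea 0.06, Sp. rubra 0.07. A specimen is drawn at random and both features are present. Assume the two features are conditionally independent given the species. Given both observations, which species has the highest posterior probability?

By Bayes' rule, posterior ∝ prior × likelihood:
  Sp. nigra: 0.42 × 0.036 × 0.18 = 0.0027216
  Sp. alba: 0.37 × 0.145 × 0.048 = 0.0025752
  Sp. viridis: 0.06 × 0.225 × 0.02 = 0.00027
  Sp. caerulea: 0.06 × 0.11 × 0.06 = 0.000396
  Sp. rubra: 0.09 × 0.0725 × 0.07 = 0.00045675
Total = 0.00641955.
Largest term belongs to Sp. nigra, so Sp. nigra is most probable.

Sp. nigra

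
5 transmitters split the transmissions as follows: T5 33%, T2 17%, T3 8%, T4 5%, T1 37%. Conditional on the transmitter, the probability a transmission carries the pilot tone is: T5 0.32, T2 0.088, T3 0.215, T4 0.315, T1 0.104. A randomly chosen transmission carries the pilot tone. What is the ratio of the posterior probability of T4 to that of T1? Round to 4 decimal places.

Compute prior × likelihood for every hypothesis:
  T5: 0.33 × 0.32 = 0.1056
  T2: 0.17 × 0.088 = 0.01496
  T3: 0.08 × 0.215 = 0.0172
  T4: 0.05 × 0.315 = 0.01575
  T1: 0.37 × 0.104 = 0.03848
Sum = 0.19199.
The ratio is 0.01575 / 0.03848 (the normalizer cancels) = 0.4093.

0.4093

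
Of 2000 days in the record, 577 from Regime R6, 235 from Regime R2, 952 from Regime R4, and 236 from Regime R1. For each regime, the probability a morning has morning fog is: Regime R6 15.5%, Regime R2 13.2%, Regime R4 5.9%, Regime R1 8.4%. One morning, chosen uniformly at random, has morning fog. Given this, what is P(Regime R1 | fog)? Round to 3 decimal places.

0.101

By Bayes' rule, posterior ∝ prior × likelihood:
  Regime R6: 0.2885 × 0.155 = 0.0447175
  Regime R2: 0.1175 × 0.132 = 0.01551
  Regime R4: 0.476 × 0.059 = 0.028084
  Regime R1: 0.118 × 0.084 = 0.009912
Normalizing constant = 0.0982235.
P(Regime R1 | evidence) = 0.009912 / 0.0982235 ≈ 0.101.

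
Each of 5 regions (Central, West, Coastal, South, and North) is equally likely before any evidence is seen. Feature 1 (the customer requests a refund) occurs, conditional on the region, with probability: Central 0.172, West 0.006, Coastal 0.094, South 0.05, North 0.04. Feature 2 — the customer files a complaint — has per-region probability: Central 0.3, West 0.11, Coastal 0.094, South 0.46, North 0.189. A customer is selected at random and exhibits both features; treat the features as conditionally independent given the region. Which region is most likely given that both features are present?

Central

Since the prior is uniform, the posterior is proportional to the likelihood:
  Central: 0.172 × 0.3 = 0.0516
  West: 0.006 × 0.11 = 0.00066
  Coastal: 0.094 × 0.094 = 0.008836
  South: 0.05 × 0.46 = 0.023
  North: 0.04 × 0.189 = 0.00756
Normalizing constant = 0.091656.
Largest term belongs to Central, so Central is most probable.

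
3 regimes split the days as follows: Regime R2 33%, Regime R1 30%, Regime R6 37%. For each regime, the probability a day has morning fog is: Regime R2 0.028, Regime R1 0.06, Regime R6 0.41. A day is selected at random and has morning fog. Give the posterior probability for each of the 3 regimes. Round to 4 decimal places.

Regime R2 0.0516, Regime R1 0.1006, Regime R6 0.8478

Prior × likelihood for each hypothesis:
  Regime R2: 0.33 × 0.028 = 0.00924
  Regime R1: 0.3 × 0.06 = 0.018
  Regime R6: 0.37 × 0.41 = 0.1517
Sum = 0.17894.
P(Regime R2 | fog) = 0.00924/0.17894 ≈ 0.0516
P(Regime R1 | fog) = 0.018/0.17894 ≈ 0.1006
P(Regime R6 | fog) = 0.1517/0.17894 ≈ 0.8478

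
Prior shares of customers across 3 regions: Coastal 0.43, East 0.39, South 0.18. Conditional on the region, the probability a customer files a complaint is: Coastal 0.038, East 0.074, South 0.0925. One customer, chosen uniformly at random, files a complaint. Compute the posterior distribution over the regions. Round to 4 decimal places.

Coastal 0.2642, East 0.4666, South 0.2692

Compute prior × likelihood for every hypothesis:
  Coastal: 0.43 × 0.038 = 0.01634
  East: 0.39 × 0.074 = 0.02886
  South: 0.18 × 0.0925 = 0.01665
Normalizing constant = 0.06185.
P(Coastal | complaint) = 0.01634/0.06185 ≈ 0.2642
P(East | complaint) = 0.02886/0.06185 ≈ 0.4666
P(South | complaint) = 0.01665/0.06185 ≈ 0.2692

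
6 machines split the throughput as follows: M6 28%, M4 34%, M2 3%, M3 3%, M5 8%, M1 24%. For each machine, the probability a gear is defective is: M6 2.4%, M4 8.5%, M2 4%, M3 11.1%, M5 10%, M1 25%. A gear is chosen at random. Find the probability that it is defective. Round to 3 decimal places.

Prior × likelihood for each hypothesis:
  M6: 0.28 × 0.024 = 0.00672
  M4: 0.34 × 0.085 = 0.0289
  M2: 0.03 × 0.04 = 0.0012
  M3: 0.03 × 0.111 = 0.00333
  M5: 0.08 × 0.1 = 0.008
  M1: 0.24 × 0.25 = 0.06
P(defective) = 0.00672 + 0.0289 + 0.0012 + 0.00333 + 0.008 + 0.06 = 0.10815 → 0.108.

0.108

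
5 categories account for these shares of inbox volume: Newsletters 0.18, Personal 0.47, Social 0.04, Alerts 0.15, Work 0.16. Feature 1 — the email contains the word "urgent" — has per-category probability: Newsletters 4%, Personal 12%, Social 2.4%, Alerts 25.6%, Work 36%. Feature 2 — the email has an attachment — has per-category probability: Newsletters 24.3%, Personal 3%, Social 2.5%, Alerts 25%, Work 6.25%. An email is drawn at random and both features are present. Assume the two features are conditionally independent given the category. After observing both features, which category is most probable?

Alerts

Prior × likelihood for each hypothesis:
  Newsletters: 0.18 × 0.04 × 0.243 = 0.0017496
  Personal: 0.47 × 0.12 × 0.03 = 0.001692
  Social: 0.04 × 0.024 × 0.025 = 0.000024
  Alerts: 0.15 × 0.256 × 0.25 = 0.0096
  Work: 0.16 × 0.36 × 0.0625 = 0.0036
Total = 0.0166656.
Largest term belongs to Alerts, so Alerts is most probable.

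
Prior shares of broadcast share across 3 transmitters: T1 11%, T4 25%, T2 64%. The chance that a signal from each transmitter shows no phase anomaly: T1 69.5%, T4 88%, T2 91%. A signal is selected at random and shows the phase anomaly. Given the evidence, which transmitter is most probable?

T2

Taking complements, P(anomaly | each) = T1 0.305, T4 0.12, T2 0.09.
Prior × likelihood for each hypothesis:
  T1: 0.11 × 0.305 = 0.03355
  T4: 0.25 × 0.12 = 0.03
  T2: 0.64 × 0.09 = 0.0576
Sum = 0.12115.
Largest term belongs to T2, so T2 is most probable.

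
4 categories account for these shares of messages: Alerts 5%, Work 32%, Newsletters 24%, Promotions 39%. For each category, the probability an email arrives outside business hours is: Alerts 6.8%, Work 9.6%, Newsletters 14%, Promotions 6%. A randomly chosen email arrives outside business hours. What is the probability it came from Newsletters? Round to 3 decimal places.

Unnormalized posteriors (prior × likelihood):
  Alerts: 0.05 × 0.068 = 0.0034
  Work: 0.32 × 0.096 = 0.03072
  Newsletters: 0.24 × 0.14 = 0.0336
  Promotions: 0.39 × 0.06 = 0.0234
Sum = 0.09112.
P(Newsletters | evidence) = 0.0336 / 0.09112 ≈ 0.369.

0.369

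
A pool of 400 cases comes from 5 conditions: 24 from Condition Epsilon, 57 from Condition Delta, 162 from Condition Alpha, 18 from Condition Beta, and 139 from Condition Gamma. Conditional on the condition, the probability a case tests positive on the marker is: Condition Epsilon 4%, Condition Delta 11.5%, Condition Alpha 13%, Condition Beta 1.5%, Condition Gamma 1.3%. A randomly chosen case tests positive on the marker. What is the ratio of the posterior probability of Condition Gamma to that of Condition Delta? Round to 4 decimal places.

0.2757

Compute prior × likelihood for every hypothesis:
  Condition Epsilon: 0.06 × 0.04 = 0.0024
  Condition Delta: 0.1425 × 0.115 = 0.0163875
  Condition Alpha: 0.405 × 0.13 = 0.05265
  Condition Beta: 0.045 × 0.015 = 0.000675
  Condition Gamma: 0.3475 × 0.013 = 0.0045175
Normalizing constant = 0.07663.
The ratio is 0.0045175 / 0.0163875 (the normalizer cancels) = 0.2757.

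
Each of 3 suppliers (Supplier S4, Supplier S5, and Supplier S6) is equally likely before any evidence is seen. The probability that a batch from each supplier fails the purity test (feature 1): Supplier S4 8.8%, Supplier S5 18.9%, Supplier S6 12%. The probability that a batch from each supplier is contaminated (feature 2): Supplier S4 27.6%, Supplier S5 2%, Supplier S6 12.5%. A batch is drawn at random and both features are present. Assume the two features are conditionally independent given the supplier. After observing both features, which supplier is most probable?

Supplier S4

Since the prior is uniform, the posterior is proportional to the likelihood:
  Supplier S4: 0.088 × 0.276 = 0.024288
  Supplier S5: 0.189 × 0.02 = 0.00378
  Supplier S6: 0.12 × 0.125 = 0.015
Total = 0.043068.
Largest term belongs to Supplier S4, so Supplier S4 is most probable.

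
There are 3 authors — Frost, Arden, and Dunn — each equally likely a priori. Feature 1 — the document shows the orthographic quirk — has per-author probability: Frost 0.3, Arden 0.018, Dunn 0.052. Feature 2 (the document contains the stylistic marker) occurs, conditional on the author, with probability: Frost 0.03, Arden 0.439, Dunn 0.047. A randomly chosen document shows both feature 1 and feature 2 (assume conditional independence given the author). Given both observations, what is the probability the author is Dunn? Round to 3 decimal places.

0.126

With a uniform prior (1/3 each), posterior ∝ likelihood:
  Frost: 0.3 × 0.03 = 0.009
  Arden: 0.018 × 0.439 = 0.007902
  Dunn: 0.052 × 0.047 = 0.002444
Normalizing constant = 0.019346.
P(Dunn | evidence) = 0.002444 / 0.019346 ≈ 0.126.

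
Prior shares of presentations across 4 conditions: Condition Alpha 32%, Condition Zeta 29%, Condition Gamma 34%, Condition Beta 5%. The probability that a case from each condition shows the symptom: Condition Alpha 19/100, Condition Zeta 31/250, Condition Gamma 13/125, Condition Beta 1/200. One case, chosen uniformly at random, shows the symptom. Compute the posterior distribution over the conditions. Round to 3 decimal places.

Condition Alpha 0.459, Condition Zeta 0.272, Condition Gamma 0.267, Condition Beta 0.002

Compute prior × likelihood for every hypothesis:
  Condition Alpha: 0.32 × 0.19 = 0.0608
  Condition Zeta: 0.29 × 0.124 = 0.03596
  Condition Gamma: 0.34 × 0.104 = 0.03536
  Condition Beta: 0.05 × 0.005 = 0.00025
Sum = 0.13237.
P(Condition Alpha | symptomatic) = 0.0608/0.13237 ≈ 0.459
P(Condition Zeta | symptomatic) = 0.03596/0.13237 ≈ 0.272
P(Condition Gamma | symptomatic) = 0.03536/0.13237 ≈ 0.267
P(Condition Beta | symptomatic) = 0.00025/0.13237 ≈ 0.002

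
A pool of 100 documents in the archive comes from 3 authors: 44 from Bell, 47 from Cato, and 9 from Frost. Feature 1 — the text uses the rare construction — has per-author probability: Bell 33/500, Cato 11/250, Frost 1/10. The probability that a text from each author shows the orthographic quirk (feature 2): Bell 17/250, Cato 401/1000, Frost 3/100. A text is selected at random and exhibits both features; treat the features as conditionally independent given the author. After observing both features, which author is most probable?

Cato

Prior × likelihood for each hypothesis:
  Bell: 0.44 × 0.066 × 0.068 = 0.00197472
  Cato: 0.47 × 0.044 × 0.401 = 0.00829268
  Frost: 0.09 × 0.1 × 0.03 = 0.00027
Sum = 0.0105374.
Largest term belongs to Cato, so Cato is most probable.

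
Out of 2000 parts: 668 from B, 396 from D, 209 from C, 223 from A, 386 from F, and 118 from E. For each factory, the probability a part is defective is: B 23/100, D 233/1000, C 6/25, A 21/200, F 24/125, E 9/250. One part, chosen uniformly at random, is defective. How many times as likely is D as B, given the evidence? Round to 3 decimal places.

0.601

Unnormalized posteriors (prior × likelihood):
  B: 0.334 × 0.23 = 0.07682
  D: 0.198 × 0.233 = 0.046134
  C: 0.1045 × 0.24 = 0.02508
  A: 0.1115 × 0.105 = 0.0117075
  F: 0.193 × 0.192 = 0.037056
  E: 0.059 × 0.036 = 0.002124
Sum = 0.1989215.
The ratio is 0.046134 / 0.07682 (the normalizer cancels) = 0.601.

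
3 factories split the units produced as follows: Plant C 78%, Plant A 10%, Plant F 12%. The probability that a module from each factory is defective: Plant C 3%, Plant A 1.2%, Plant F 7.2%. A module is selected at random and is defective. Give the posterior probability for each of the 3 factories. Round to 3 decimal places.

Prior × likelihood for each hypothesis:
  Plant C: 0.78 × 0.03 = 0.0234
  Plant A: 0.1 × 0.012 = 0.0012
  Plant F: 0.12 × 0.072 = 0.00864
Total = 0.03324.
P(Plant C | defective) = 0.0234/0.03324 ≈ 0.704
P(Plant A | defective) = 0.0012/0.03324 ≈ 0.036
P(Plant F | defective) = 0.00864/0.03324 ≈ 0.260

Plant C 0.704, Plant A 0.036, Plant F 0.260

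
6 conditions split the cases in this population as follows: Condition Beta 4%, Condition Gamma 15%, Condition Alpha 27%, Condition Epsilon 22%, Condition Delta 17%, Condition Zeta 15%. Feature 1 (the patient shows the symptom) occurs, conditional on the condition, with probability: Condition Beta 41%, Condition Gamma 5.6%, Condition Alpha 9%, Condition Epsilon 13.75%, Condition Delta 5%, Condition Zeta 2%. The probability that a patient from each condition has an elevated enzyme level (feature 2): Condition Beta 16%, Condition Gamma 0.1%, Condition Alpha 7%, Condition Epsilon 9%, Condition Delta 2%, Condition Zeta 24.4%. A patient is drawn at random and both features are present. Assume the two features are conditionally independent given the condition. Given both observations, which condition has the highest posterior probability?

Condition Epsilon

By Bayes' rule, posterior ∝ prior × likelihood:
  Condition Beta: 0.04 × 0.41 × 0.16 = 0.002624
  Condition Gamma: 0.15 × 0.056 × 0.001 = 0.0000084
  Condition Alpha: 0.27 × 0.09 × 0.07 = 0.001701
  Condition Epsilon: 0.22 × 0.1375 × 0.09 = 0.0027225
  Condition Delta: 0.17 × 0.05 × 0.02 = 0.00017
  Condition Zeta: 0.15 × 0.02 × 0.244 = 0.000732
Normalizing constant = 0.0079579.
Largest term belongs to Condition Epsilon, so Condition Epsilon is most probable.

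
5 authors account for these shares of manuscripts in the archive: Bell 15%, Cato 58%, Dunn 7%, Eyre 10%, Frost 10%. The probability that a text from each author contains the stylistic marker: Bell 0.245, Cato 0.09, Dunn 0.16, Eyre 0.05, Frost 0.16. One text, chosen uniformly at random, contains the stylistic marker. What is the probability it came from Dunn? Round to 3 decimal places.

By Bayes' rule, posterior ∝ prior × likelihood:
  Bell: 0.15 × 0.245 = 0.03675
  Cato: 0.58 × 0.09 = 0.0522
  Dunn: 0.07 × 0.16 = 0.0112
  Eyre: 0.1 × 0.05 = 0.005
  Frost: 0.1 × 0.16 = 0.016
Sum = 0.12115.
P(Dunn | evidence) = 0.0112 / 0.12115 ≈ 0.092.

0.092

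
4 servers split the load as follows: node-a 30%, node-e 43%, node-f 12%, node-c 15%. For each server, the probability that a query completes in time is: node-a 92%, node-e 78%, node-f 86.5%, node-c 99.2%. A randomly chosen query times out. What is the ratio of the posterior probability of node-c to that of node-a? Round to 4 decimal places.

Taking complements, P(timeout | each) = node-a 0.08, node-e 0.22, node-f 0.135, node-c 0.008.
Compute prior × likelihood for every hypothesis:
  node-a: 0.3 × 0.08 = 0.024
  node-e: 0.43 × 0.22 = 0.0946
  node-f: 0.12 × 0.135 = 0.0162
  node-c: 0.15 × 0.008 = 0.0012
Normalizing constant = 0.136.
The ratio is 0.0012 / 0.024 (the normalizer cancels) = 0.0500.

0.0500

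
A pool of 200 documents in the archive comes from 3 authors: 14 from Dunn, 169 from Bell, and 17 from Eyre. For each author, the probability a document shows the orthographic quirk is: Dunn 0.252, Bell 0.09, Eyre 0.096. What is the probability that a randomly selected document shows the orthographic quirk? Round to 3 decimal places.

0.102

By Bayes' rule, posterior ∝ prior × likelihood:
  Dunn: 0.07 × 0.252 = 0.01764
  Bell: 0.845 × 0.09 = 0.07605
  Eyre: 0.085 × 0.096 = 0.00816
P(quirk) = 0.01764 + 0.07605 + 0.00816 = 0.10185 → 0.102.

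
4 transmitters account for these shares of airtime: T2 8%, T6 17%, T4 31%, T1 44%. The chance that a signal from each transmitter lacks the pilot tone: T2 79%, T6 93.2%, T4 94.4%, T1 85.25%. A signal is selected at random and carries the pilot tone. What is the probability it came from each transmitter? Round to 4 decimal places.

T2 0.1519, T6 0.1045, T4 0.1569, T1 0.5867

Taking complements, P(pilot | each) = T2 0.21, T6 0.068, T4 0.056, T1 0.1475.
By Bayes' rule, posterior ∝ prior × likelihood:
  T2: 0.08 × 0.21 = 0.0168
  T6: 0.17 × 0.068 = 0.01156
  T4: 0.31 × 0.056 = 0.01736
  T1: 0.44 × 0.1475 = 0.0649
Normalizing constant = 0.11062.
P(T2 | pilot) = 0.0168/0.11062 ≈ 0.1519
P(T6 | pilot) = 0.01156/0.11062 ≈ 0.1045
P(T4 | pilot) = 0.01736/0.11062 ≈ 0.1569
P(T1 | pilot) = 0.0649/0.11062 ≈ 0.5867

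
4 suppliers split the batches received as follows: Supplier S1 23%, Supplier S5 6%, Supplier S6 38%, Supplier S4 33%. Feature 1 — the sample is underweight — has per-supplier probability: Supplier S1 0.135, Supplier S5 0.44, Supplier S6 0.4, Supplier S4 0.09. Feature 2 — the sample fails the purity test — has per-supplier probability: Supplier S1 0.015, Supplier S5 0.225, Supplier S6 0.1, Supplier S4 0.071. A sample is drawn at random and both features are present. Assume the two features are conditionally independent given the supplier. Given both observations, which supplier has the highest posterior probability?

Supplier S6

Compute prior × likelihood for every hypothesis:
  Supplier S1: 0.23 × 0.135 × 0.015 = 0.00046575
  Supplier S5: 0.06 × 0.44 × 0.225 = 0.00594
  Supplier S6: 0.38 × 0.4 × 0.1 = 0.0152
  Supplier S4: 0.33 × 0.09 × 0.071 = 0.0021087
Sum = 0.02371445.
Largest term belongs to Supplier S6, so Supplier S6 is most probable.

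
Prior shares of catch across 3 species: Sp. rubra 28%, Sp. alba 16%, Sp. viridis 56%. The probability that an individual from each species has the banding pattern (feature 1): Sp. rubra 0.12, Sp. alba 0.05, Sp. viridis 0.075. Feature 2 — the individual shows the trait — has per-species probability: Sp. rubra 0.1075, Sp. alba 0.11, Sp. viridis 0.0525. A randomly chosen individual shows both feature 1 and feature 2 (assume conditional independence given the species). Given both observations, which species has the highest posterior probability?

Sp. rubra

Compute prior × likelihood for every hypothesis:
  Sp. rubra: 0.28 × 0.12 × 0.1075 = 0.003612
  Sp. alba: 0.16 × 0.05 × 0.11 = 0.00088
  Sp. viridis: 0.56 × 0.075 × 0.0525 = 0.002205
Normalizing constant = 0.006697.
Largest term belongs to Sp. rubra, so Sp. rubra is most probable.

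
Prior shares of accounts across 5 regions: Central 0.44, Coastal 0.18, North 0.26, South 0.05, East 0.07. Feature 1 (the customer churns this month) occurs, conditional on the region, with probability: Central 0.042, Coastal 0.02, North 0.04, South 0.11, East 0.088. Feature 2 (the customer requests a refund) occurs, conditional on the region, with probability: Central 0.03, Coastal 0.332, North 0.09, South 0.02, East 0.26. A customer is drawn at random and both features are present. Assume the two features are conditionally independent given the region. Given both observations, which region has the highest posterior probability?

East

By Bayes' rule, posterior ∝ prior × likelihood:
  Central: 0.44 × 0.042 × 0.03 = 0.0005544
  Coastal: 0.18 × 0.02 × 0.332 = 0.0011952
  North: 0.26 × 0.04 × 0.09 = 0.000936
  South: 0.05 × 0.11 × 0.02 = 0.00011
  East: 0.07 × 0.088 × 0.26 = 0.0016016
Sum = 0.0043972.
Largest term belongs to East, so East is most probable.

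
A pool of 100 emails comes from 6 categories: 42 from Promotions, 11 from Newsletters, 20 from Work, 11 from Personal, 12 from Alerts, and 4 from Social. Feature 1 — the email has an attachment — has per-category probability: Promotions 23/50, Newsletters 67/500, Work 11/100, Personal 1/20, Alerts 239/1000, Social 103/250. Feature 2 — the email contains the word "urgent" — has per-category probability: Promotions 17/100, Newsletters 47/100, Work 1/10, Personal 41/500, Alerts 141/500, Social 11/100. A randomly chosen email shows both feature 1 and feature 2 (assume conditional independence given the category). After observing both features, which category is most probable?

Unnormalized posteriors (prior × likelihood):
  Promotions: 0.42 × 0.46 × 0.17 = 0.032844
  Newsletters: 0.11 × 0.134 × 0.47 = 0.0069278
  Work: 0.2 × 0.11 × 0.1 = 0.0022
  Personal: 0.11 × 0.05 × 0.082 = 0.000451
  Alerts: 0.12 × 0.239 × 0.282 = 0.00808776
  Social: 0.04 × 0.412 × 0.11 = 0.0018128
Normalizing constant = 0.05232336.
Largest term belongs to Promotions, so Promotions is most probable.

Promotions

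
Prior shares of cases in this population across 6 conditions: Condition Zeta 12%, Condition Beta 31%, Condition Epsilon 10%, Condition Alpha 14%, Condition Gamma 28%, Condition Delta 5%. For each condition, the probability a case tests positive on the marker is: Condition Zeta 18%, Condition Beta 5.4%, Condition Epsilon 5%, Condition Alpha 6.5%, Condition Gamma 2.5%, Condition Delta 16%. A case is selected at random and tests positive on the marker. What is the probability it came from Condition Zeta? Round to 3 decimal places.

Compute prior × likelihood for every hypothesis:
  Condition Zeta: 0.12 × 0.18 = 0.0216
  Condition Beta: 0.31 × 0.054 = 0.01674
  Condition Epsilon: 0.1 × 0.05 = 0.005
  Condition Alpha: 0.14 × 0.065 = 0.0091
  Condition Gamma: 0.28 × 0.025 = 0.007
  Condition Delta: 0.05 × 0.16 = 0.008
Normalizing constant = 0.06744.
P(Condition Zeta | evidence) = 0.0216 / 0.06744 ≈ 0.320.

0.320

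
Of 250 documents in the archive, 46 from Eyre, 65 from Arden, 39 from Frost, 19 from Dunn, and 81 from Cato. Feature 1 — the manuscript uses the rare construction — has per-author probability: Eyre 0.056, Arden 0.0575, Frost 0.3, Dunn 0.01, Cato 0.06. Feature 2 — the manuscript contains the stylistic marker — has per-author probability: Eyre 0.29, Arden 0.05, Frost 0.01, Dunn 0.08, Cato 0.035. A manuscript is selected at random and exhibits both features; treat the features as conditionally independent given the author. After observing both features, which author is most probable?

Eyre

Prior × likelihood for each hypothesis:
  Eyre: 0.184 × 0.056 × 0.29 = 0.00298816
  Arden: 0.26 × 0.0575 × 0.05 = 0.0007475
  Frost: 0.156 × 0.3 × 0.01 = 0.000468
  Dunn: 0.076 × 0.01 × 0.08 = 0.0000608
  Cato: 0.324 × 0.06 × 0.035 = 0.0006804
Sum = 0.00494486.
Largest term belongs to Eyre, so Eyre is most probable.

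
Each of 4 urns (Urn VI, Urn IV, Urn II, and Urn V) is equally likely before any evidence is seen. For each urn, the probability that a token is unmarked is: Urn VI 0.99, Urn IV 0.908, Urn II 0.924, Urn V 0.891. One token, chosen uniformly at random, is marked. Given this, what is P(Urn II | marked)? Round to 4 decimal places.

Taking complements, P(marked | each) = Urn VI 0.01, Urn IV 0.092, Urn II 0.076, Urn V 0.109.
With a uniform prior (1/4 each), posterior ∝ likelihood:
  Urn VI: 0.01
  Urn IV: 0.092
  Urn II: 0.076
  Urn V: 0.109
Total = 0.287.
P(Urn II | evidence) = 0.076 / 0.287 ≈ 0.2648.

0.2648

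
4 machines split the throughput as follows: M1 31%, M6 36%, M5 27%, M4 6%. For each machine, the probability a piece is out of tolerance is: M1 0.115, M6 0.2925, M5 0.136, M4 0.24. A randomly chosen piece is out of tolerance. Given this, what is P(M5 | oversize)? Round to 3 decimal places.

0.191

By Bayes' rule, posterior ∝ prior × likelihood:
  M1: 0.31 × 0.115 = 0.03565
  M6: 0.36 × 0.2925 = 0.1053
  M5: 0.27 × 0.136 = 0.03672
  M4: 0.06 × 0.24 = 0.0144
Normalizing constant = 0.19207.
P(M5 | evidence) = 0.03672 / 0.19207 ≈ 0.191.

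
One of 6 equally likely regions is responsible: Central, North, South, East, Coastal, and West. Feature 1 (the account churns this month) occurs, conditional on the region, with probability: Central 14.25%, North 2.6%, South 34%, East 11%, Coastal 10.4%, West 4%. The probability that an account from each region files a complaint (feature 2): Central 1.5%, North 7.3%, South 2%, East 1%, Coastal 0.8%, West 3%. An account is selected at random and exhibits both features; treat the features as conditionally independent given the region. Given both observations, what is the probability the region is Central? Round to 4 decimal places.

0.1530

Since the prior is uniform, the posterior is proportional to the likelihood:
  Central: 0.1425 × 0.015 = 0.0021375
  North: 0.026 × 0.073 = 0.001898
  South: 0.34 × 0.02 = 0.0068
  East: 0.11 × 0.01 = 0.0011
  Coastal: 0.104 × 0.008 = 0.000832
  West: 0.04 × 0.03 = 0.0012
Sum = 0.0139675.
P(Central | evidence) = 0.0021375 / 0.0139675 ≈ 0.1530.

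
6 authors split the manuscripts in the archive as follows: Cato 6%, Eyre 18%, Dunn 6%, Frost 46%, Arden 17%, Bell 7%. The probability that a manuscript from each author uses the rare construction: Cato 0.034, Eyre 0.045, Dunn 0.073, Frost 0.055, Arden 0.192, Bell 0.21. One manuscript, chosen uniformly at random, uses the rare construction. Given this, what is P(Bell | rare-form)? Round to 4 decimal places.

By Bayes' rule, posterior ∝ prior × likelihood:
  Cato: 0.06 × 0.034 = 0.00204
  Eyre: 0.18 × 0.045 = 0.0081
  Dunn: 0.06 × 0.073 = 0.00438
  Frost: 0.46 × 0.055 = 0.0253
  Arden: 0.17 × 0.192 = 0.03264
  Bell: 0.07 × 0.21 = 0.0147
Total = 0.08716.
P(Bell | evidence) = 0.0147 / 0.08716 ≈ 0.1687.

0.1687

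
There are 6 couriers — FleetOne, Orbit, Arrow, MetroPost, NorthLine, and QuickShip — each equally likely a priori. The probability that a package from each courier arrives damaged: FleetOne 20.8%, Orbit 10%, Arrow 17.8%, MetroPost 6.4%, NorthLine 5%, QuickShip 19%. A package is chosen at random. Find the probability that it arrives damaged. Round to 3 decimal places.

0.132

Since the prior is uniform, the posterior is proportional to the likelihood:
  FleetOne: 0.208
  Orbit: 0.1
  Arrow: 0.178
  MetroPost: 0.064
  NorthLine: 0.05
  QuickShip: 0.19
P(damaged) = (1/6) × (0.208 + 0.1 + 0.178 + 0.064 + 0.05 + 0.19) = 0.79/6 ≈ 0.132.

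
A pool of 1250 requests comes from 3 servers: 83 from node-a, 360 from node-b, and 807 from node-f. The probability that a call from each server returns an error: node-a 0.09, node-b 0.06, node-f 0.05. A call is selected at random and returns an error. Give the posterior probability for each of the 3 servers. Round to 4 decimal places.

node-a 0.1076, node-b 0.3111, node-f 0.5812

Unnormalized posteriors (prior × likelihood):
  node-a: 0.0664 × 0.09 = 0.005976
  node-b: 0.288 × 0.06 = 0.01728
  node-f: 0.6456 × 0.05 = 0.03228
Normalizing constant = 0.055536.
P(node-a | error) = 0.005976/0.055536 ≈ 0.1076
P(node-b | error) = 0.01728/0.055536 ≈ 0.3111
P(node-f | error) = 0.03228/0.055536 ≈ 0.5812
(Check: 0.1076+0.3111+0.5812 = 0.9999.)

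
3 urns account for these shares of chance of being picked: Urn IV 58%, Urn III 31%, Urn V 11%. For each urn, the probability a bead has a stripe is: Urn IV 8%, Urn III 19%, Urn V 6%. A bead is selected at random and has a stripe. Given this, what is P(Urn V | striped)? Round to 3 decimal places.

0.059

Unnormalized posteriors (prior × likelihood):
  Urn IV: 0.58 × 0.08 = 0.0464
  Urn III: 0.31 × 0.19 = 0.0589
  Urn V: 0.11 × 0.06 = 0.0066
Sum = 0.1119.
P(Urn V | evidence) = 0.0066 / 0.1119 ≈ 0.059.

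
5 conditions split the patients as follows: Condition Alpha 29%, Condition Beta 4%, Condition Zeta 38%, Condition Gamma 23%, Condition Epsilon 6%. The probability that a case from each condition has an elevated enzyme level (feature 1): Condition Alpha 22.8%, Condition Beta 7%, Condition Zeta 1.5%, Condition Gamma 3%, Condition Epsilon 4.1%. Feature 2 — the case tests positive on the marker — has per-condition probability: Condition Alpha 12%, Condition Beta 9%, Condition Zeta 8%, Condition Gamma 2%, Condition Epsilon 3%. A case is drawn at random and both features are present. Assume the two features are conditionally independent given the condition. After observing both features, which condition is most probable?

Condition Alpha

Compute prior × likelihood for every hypothesis:
  Condition Alpha: 0.29 × 0.228 × 0.12 = 0.0079344
  Condition Beta: 0.04 × 0.07 × 0.09 = 0.000252
  Condition Zeta: 0.38 × 0.015 × 0.08 = 0.000456
  Condition Gamma: 0.23 × 0.03 × 0.02 = 0.000138
  Condition Epsilon: 0.06 × 0.041 × 0.03 = 0.0000738
Total = 0.0088542.
Largest term belongs to Condition Alpha, so Condition Alpha is most probable.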